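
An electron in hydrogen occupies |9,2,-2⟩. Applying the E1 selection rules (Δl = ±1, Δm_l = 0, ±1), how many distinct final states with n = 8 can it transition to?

4

E1 requires Δl = ±1, so l_f ∈ {1, 3}; with 0 ≤ l_f ≤ n_f−1 = 7, the allowed l_f values are {1, 3}.
For l_f = 1: m_f ∈ {m_i−1, m_i, m_i+1} ∩ [−1, 1] = {-1} → 1 state.
For l_f = 3: m_f ∈ {m_i−1, m_i, m_i+1} ∩ [−3, 3] = {-3, -2, -1} → 3 states.
Total: 4.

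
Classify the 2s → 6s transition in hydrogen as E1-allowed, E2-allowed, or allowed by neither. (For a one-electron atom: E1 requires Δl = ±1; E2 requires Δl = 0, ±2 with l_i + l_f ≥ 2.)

neither

Δl = 0 − 0 = +0; l_i + l_f = 0.
E1 (Δl = ±1): not satisfied.
E2 (Δl = 0,±2, l_i+l_f ≥ 2): not satisfied.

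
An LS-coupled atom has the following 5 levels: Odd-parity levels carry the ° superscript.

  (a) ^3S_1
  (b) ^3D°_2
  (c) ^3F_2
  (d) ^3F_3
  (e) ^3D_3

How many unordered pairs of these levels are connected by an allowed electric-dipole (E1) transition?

(a)–(b): forbidden (ΔL).
(a)–(c): forbidden (parity, ΔL).
(a)–(d): forbidden (parity, ΔL, ΔJ).
(a)–(e): forbidden (parity, ΔL, ΔJ).
(b)–(c): allowed.
(b)–(d): allowed.
(b)–(e): allowed.
(c)–(d): forbidden (parity).
(c)–(e): forbidden (parity).
(d)–(e): forbidden (parity).
Allowed pairs: 3 of 10.

3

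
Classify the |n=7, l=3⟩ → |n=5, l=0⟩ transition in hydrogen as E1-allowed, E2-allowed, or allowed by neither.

neither

Δl = 0 − 3 = -3; l_i + l_f = 3.
E1 (Δl = ±1): not satisfied.
E2 (Δl = 0,±2, l_i+l_f ≥ 2): not satisfied.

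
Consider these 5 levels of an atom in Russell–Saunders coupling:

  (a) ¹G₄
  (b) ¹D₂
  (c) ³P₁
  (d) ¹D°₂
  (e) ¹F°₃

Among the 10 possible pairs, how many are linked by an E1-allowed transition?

3

(a)–(b): forbidden (parity, ΔL, ΔJ).
(a)–(c): forbidden (parity, ΔS, ΔL, ΔJ).
(a)–(d): forbidden (ΔL, ΔJ).
(a)–(e): allowed.
(b)–(c): forbidden (parity, ΔS).
(b)–(d): allowed.
(b)–(e): allowed.
(c)–(d): forbidden (ΔS).
(c)–(e): forbidden (ΔS, ΔL, ΔJ).
(d)–(e): forbidden (parity).
Allowed pairs: 3 of 10.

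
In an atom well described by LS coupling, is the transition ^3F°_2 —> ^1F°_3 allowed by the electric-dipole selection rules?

Reading off the term symbols: S 1→0, L 3→3, J 2→3, parity odd→odd.
Parity must change: odd → odd — fails.
ΔJ = 0, ±1 (not J=0↔0): J: 2 → 3, ΔJ = +1 — ok.
ΔL = 0, ±1 (not L=0↔0): L: 3 → 3, ΔL = +0 — ok.
ΔS = 0: S: 1 → 0 — fails.
Rule(s) violated: parity, ΔS.

forbidden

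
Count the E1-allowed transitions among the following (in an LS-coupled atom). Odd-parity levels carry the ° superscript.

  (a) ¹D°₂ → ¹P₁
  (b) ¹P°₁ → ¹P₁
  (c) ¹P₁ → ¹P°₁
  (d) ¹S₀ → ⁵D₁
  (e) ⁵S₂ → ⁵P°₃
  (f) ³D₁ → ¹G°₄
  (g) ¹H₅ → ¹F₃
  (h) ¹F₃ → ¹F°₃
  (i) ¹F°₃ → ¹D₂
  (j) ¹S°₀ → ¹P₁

(a) allowed
(b) allowed
(c) allowed
(d) forbidden (parity, ΔS, ΔL fail)
(e) allowed
(f) forbidden (ΔS, ΔL, ΔJ fail)
(g) forbidden (parity, ΔL, ΔJ fail)
(h) allowed
(i) allowed
(j) allowed
Total allowed: 7 of 10.

7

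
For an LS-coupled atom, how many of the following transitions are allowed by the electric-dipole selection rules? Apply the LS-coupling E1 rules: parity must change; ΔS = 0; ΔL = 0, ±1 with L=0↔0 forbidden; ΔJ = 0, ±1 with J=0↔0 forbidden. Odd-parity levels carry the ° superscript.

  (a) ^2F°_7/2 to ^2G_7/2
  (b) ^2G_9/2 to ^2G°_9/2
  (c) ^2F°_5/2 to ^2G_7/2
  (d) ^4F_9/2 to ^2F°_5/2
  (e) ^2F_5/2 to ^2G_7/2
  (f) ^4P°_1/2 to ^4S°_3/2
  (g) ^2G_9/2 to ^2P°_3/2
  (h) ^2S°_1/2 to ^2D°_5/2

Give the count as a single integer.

(a) allowed
(b) allowed
(c) allowed
(d) forbidden (ΔS, ΔJ fail)
(e) forbidden (parity fails)
(f) forbidden (parity fails)
(g) forbidden (ΔL, ΔJ fail)
(h) forbidden (parity, ΔL, ΔJ fail)
Total allowed: 3 of 8.

3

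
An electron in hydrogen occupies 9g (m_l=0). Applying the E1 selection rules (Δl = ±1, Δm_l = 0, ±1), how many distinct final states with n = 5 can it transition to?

3

E1 requires Δl = ±1, so l_f ∈ {3, 5}; with 0 ≤ l_f ≤ n_f−1 = 4, the allowed l_f values are {3}.
For l_f = 3: m_f ∈ {m_i−1, m_i, m_i+1} ∩ [−3, 3] = {-1, 0, 1} → 3 states.
Total: 3.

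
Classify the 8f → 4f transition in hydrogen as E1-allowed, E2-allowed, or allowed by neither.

Δl = 3 − 3 = +0; l_i + l_f = 6.
E1 (Δl = ±1): not satisfied.
E2 (Δl = 0,±2, l_i+l_f ≥ 2): satisfied.

E2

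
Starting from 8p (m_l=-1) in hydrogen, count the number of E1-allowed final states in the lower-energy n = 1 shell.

1

E1 requires Δl = ±1, so l_f ∈ {0, 2}; with 0 ≤ l_f ≤ n_f−1 = 0, the allowed l_f values are {0}.
For l_f = 0: m_f ∈ {m_i−1, m_i, m_i+1} ∩ [−0, 0] = {0} → 1 state.
Total: 1.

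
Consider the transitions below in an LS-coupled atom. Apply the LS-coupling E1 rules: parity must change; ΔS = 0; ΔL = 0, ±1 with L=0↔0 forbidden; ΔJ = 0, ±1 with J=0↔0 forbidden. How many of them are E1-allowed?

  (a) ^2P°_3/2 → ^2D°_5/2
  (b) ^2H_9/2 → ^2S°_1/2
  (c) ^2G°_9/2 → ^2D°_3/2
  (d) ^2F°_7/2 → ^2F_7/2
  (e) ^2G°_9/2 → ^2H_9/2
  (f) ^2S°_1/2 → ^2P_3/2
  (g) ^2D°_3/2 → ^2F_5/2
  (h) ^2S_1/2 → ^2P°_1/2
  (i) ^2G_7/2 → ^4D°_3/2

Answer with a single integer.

(a) forbidden (parity fails)
(b) forbidden (ΔL, ΔJ fail)
(c) forbidden (parity, ΔL, ΔJ fail)
(d) allowed
(e) allowed
(f) allowed
(g) allowed
(h) allowed
(i) forbidden (ΔS, ΔL, ΔJ fail)
Total allowed: 5 of 9.

5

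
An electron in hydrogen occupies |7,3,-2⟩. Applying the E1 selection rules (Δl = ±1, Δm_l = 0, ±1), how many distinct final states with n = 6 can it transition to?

5

E1 requires Δl = ±1, so l_f ∈ {2, 4}; with 0 ≤ l_f ≤ n_f−1 = 5, the allowed l_f values are {2, 4}.
For l_f = 2: m_f ∈ {m_i−1, m_i, m_i+1} ∩ [−2, 2] = {-2, -1} → 2 states.
For l_f = 4: m_f ∈ {m_i−1, m_i, m_i+1} ∩ [−4, 4] = {-3, -2, -1} → 3 states.
Total: 5.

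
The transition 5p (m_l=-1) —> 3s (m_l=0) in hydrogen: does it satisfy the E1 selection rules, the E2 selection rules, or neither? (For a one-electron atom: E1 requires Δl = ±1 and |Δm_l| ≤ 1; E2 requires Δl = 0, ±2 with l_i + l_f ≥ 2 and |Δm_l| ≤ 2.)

E1

Δl = 0 − 1 = -1; l_i + l_f = 1.
Δm_l = +1.
E1 (Δl = ±1, |Δm_l| ≤ 1): satisfied.
E2 (Δl = 0,±2, l_i+l_f ≥ 2, |Δm_l| ≤ 2): not satisfied.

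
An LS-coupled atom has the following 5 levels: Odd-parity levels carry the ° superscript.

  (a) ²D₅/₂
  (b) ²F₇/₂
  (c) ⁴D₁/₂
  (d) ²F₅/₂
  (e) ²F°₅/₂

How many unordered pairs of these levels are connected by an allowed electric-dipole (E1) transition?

3

(a)–(b): forbidden (parity).
(a)–(c): forbidden (parity, ΔS, ΔJ).
(a)–(d): forbidden (parity).
(a)–(e): allowed.
(b)–(c): forbidden (parity, ΔS, ΔJ).
(b)–(d): forbidden (parity).
(b)–(e): allowed.
(c)–(d): forbidden (parity, ΔS, ΔJ).
(c)–(e): forbidden (ΔS, ΔJ).
(d)–(e): allowed.
Allowed pairs: 3 of 10.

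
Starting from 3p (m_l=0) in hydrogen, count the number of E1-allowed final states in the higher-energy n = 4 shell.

E1 requires Δl = ±1, so l_f ∈ {0, 2}; with 0 ≤ l_f ≤ n_f−1 = 3, the allowed l_f values are {0, 2}.
For l_f = 0: m_f ∈ {m_i−1, m_i, m_i+1} ∩ [−0, 0] = {0} → 1 state.
For l_f = 2: m_f ∈ {m_i−1, m_i, m_i+1} ∩ [−2, 2] = {-1, 0, 1} → 3 states.
Total: 4.

4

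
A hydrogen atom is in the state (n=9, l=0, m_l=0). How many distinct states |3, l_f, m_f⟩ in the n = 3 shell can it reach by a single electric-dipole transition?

3

E1 requires Δl = ±1, so l_f ∈ {-1, 1}; with 0 ≤ l_f ≤ n_f−1 = 2, the allowed l_f values are {1}.
For l_f = 1: m_f ∈ {m_i−1, m_i, m_i+1} ∩ [−1, 1] = {-1, 0, 1} → 3 states.
Total: 3.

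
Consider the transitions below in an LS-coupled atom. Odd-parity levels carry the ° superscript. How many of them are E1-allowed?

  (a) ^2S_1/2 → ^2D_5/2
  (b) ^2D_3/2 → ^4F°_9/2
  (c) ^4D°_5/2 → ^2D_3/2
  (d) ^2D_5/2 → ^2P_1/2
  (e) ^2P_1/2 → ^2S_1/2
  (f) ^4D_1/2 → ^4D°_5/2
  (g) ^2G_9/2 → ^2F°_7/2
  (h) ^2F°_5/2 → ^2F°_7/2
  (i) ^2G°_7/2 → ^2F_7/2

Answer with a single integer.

2

(a) forbidden (parity, ΔL, ΔJ fail)
(b) forbidden (ΔS, ΔJ fail)
(c) forbidden (ΔS fails)
(d) forbidden (parity, ΔJ fail)
(e) forbidden (parity fails)
(f) forbidden (ΔJ fails)
(g) allowed
(h) forbidden (parity fails)
(i) allowed
Total allowed: 2 of 9.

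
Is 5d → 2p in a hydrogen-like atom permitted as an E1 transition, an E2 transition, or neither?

Δl = 1 − 2 = -1; l_i + l_f = 3.
E1 (Δl = ±1): satisfied.
E2 (Δl = 0,±2, l_i+l_f ≥ 2): not satisfied.

E1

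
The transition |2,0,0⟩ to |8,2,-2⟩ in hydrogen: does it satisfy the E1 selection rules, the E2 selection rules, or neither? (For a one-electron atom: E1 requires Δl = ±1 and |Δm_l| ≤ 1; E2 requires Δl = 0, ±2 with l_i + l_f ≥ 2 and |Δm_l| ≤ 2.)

E2

Δl = 2 − 0 = +2; l_i + l_f = 2.
Δm_l = -2.
E1 (Δl = ±1, |Δm_l| ≤ 1): not satisfied.
E2 (Δl = 0,±2, l_i+l_f ≥ 2, |Δm_l| ≤ 2): satisfied.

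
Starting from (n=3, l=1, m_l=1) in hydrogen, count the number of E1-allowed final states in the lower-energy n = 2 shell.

E1 requires Δl = ±1, so l_f ∈ {0, 2}; with 0 ≤ l_f ≤ n_f−1 = 1, the allowed l_f values are {0}.
For l_f = 0: m_f ∈ {m_i−1, m_i, m_i+1} ∩ [−0, 0] = {0} → 1 state.
Total: 1.

1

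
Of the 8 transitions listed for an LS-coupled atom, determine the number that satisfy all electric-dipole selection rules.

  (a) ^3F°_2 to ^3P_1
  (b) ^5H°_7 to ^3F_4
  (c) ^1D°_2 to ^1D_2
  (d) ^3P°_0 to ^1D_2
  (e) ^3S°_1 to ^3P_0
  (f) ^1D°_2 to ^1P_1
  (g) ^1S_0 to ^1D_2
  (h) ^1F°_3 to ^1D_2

4

(a) forbidden (ΔL fails)
(b) forbidden (ΔS, ΔL, ΔJ fail)
(c) allowed
(d) forbidden (ΔS, ΔJ fail)
(e) allowed
(f) allowed
(g) forbidden (parity, ΔL, ΔJ fail)
(h) allowed
Total allowed: 4 of 8.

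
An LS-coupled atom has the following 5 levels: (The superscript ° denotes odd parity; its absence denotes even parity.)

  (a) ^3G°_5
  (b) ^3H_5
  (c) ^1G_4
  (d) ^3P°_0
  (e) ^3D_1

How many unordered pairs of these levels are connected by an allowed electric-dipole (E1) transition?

(a)–(b): allowed.
(a)–(c): forbidden (ΔS).
(a)–(d): forbidden (parity, ΔL, ΔJ).
(a)–(e): forbidden (ΔL, ΔJ).
(b)–(c): forbidden (parity, ΔS).
(b)–(d): forbidden (ΔL, ΔJ).
(b)–(e): forbidden (parity, ΔL, ΔJ).
(c)–(d): forbidden (ΔS, ΔL, ΔJ).
(c)–(e): forbidden (parity, ΔS, ΔL, ΔJ).
(d)–(e): allowed.
Allowed pairs: 2 of 10.

2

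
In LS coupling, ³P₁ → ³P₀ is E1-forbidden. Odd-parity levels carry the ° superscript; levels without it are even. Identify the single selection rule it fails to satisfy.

parity

Reading off the term symbols: S 1→1, L 1→1, J 1→0, parity even→even.
ΔS = 0: S: 1 → 1 — satisfied.
Parity must change: even → even — violated.
ΔL = 0, ±1 (not L=0↔0): L: 1 → 1, ΔL = +0 — satisfied.
ΔJ = 0, ±1 (not J=0↔0): J: 1 → 0, ΔJ = -1 — satisfied.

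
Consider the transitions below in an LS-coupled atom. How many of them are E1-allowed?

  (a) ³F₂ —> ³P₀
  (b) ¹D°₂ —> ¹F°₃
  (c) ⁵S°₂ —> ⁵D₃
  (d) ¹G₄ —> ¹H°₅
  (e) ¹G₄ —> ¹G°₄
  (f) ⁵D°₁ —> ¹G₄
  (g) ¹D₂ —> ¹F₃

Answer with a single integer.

2

(a) forbidden (parity, ΔL, ΔJ fail)
(b) forbidden (parity fails)
(c) forbidden (ΔL fails)
(d) allowed
(e) allowed
(f) forbidden (ΔS, ΔL, ΔJ fail)
(g) forbidden (parity fails)
Total allowed: 2 of 7.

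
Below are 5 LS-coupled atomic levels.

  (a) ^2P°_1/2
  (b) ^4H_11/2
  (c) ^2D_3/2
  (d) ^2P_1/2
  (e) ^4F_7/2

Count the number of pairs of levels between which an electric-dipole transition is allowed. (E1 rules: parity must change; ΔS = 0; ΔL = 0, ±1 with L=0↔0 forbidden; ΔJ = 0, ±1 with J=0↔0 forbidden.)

2

(a)–(b): forbidden (ΔS, ΔL, ΔJ).
(a)–(c): allowed.
(a)–(d): allowed.
(a)–(e): forbidden (ΔS, ΔL, ΔJ).
(b)–(c): forbidden (parity, ΔS, ΔL, ΔJ).
(b)–(d): forbidden (parity, ΔS, ΔL, ΔJ).
(b)–(e): forbidden (parity, ΔL, ΔJ).
(c)–(d): forbidden (parity).
(c)–(e): forbidden (parity, ΔS, ΔJ).
(d)–(e): forbidden (parity, ΔS, ΔL, ΔJ).
Allowed pairs: 2 of 10.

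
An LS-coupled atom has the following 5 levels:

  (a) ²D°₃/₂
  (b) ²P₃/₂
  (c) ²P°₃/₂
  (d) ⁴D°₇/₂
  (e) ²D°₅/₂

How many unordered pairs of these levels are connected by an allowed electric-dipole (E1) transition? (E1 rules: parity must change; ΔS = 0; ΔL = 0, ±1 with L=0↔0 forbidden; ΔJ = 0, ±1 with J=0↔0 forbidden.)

3

(a)–(b): allowed.
(a)–(c): forbidden (parity).
(a)–(d): forbidden (parity, ΔS, ΔJ).
(a)–(e): forbidden (parity).
(b)–(c): allowed.
(b)–(d): forbidden (ΔS, ΔJ).
(b)–(e): allowed.
(c)–(d): forbidden (parity, ΔS, ΔJ).
(c)–(e): forbidden (parity).
(d)–(e): forbidden (parity, ΔS).
Allowed pairs: 3 of 10.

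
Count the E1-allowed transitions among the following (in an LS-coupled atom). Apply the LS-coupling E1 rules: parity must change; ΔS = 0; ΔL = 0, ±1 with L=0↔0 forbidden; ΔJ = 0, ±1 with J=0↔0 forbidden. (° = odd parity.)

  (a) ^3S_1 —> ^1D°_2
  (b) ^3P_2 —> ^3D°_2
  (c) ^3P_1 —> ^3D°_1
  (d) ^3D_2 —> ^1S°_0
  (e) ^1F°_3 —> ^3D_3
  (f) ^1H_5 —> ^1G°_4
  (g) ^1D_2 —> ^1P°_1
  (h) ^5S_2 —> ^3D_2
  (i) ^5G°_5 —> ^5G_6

(a) forbidden (ΔS, ΔL fail)
(b) allowed
(c) allowed
(d) forbidden (ΔS, ΔL, ΔJ fail)
(e) forbidden (ΔS fails)
(f) allowed
(g) allowed
(h) forbidden (parity, ΔS, ΔL fail)
(i) allowed
Total allowed: 5 of 9.

5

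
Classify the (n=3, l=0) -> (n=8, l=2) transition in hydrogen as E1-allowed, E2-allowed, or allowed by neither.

E2

Δl = 2 − 0 = +2; l_i + l_f = 2.
E1 (Δl = ±1): not satisfied.
E2 (Δl = 0,±2, l_i+l_f ≥ 2): satisfied.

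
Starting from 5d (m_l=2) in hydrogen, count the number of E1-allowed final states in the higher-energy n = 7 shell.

E1 requires Δl = ±1, so l_f ∈ {1, 3}; with 0 ≤ l_f ≤ n_f−1 = 6, the allowed l_f values are {1, 3}.
For l_f = 1: m_f ∈ {m_i−1, m_i, m_i+1} ∩ [−1, 1] = {1} → 1 state.
For l_f = 3: m_f ∈ {m_i−1, m_i, m_i+1} ∩ [−3, 3] = {1, 2, 3} → 3 states.
Total: 4.

4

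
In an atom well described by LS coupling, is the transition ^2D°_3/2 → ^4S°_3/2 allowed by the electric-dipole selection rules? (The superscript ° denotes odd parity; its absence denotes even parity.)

Initial level: S=1/2, L=2, J=3/2, parity odd. Final level: S=3/2, L=0, J=3/2, parity odd.
Parity must change: odd → odd — ✗.
ΔS = 0: S: 1/2 → 3/2 — ✗.
ΔL = 0, ±1 (not L=0↔0): L: 2 → 0, ΔL = -2 — ✗.
ΔJ = 0, ±1 (not J=0↔0): J: 3/2 → 3/2, ΔJ = +0 — ✓.
Rule(s) violated: parity, ΔS, ΔL.

forbidden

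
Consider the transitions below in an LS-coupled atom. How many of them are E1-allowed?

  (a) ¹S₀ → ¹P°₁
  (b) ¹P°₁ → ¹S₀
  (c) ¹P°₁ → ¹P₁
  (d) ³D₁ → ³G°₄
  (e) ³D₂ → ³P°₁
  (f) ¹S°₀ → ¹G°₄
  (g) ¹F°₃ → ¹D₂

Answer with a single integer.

5

(a) allowed
(b) allowed
(c) allowed
(d) forbidden (ΔL, ΔJ fail)
(e) allowed
(f) forbidden (parity, ΔL, ΔJ fail)
(g) allowed
Total allowed: 5 of 7.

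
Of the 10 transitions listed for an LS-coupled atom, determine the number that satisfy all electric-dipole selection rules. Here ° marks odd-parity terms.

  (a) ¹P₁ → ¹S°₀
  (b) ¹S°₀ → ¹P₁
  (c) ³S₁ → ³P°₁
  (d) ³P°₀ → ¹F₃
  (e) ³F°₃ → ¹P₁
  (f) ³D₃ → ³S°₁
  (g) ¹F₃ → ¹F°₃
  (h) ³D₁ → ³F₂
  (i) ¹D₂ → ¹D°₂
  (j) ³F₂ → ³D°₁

(a) allowed
(b) allowed
(c) allowed
(d) forbidden (ΔS, ΔL, ΔJ fail)
(e) forbidden (ΔS, ΔL, ΔJ fail)
(f) forbidden (ΔL, ΔJ fail)
(g) allowed
(h) forbidden (parity fails)
(i) allowed
(j) allowed
Total allowed: 6 of 10.

6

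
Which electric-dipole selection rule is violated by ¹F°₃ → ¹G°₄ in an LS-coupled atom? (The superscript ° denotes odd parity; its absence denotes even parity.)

parity

Reading off the term symbols: S 0→0, L 3→4, J 3→4, parity odd→odd.
Parity must change: odd → odd — ✗.
ΔS = 0: S: 0 → 0 — ✓.
ΔL = 0, ±1 (not L=0↔0): L: 3 → 4, ΔL = +1 — ✓.
ΔJ = 0, ±1 (not J=0↔0): J: 3 → 4, ΔJ = +1 — ✓.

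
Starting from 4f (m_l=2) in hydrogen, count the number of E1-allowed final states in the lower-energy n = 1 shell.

0

E1 requires l_f ∈ {2, 4}, but neither lies in [0, 0], so no final state is reachable.
Total: 0.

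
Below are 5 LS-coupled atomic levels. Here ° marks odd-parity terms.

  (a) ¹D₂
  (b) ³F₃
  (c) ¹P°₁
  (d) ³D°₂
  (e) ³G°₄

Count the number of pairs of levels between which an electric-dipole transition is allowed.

(a)–(b): forbidden (parity, ΔS).
(a)–(c): allowed.
(a)–(d): forbidden (ΔS).
(a)–(e): forbidden (ΔS, ΔL, ΔJ).
(b)–(c): forbidden (ΔS, ΔL, ΔJ).
(b)–(d): allowed.
(b)–(e): allowed.
(c)–(d): forbidden (parity, ΔS).
(c)–(e): forbidden (parity, ΔS, ΔL, ΔJ).
(d)–(e): forbidden (parity, ΔL, ΔJ).
Allowed pairs: 3 of 10.

3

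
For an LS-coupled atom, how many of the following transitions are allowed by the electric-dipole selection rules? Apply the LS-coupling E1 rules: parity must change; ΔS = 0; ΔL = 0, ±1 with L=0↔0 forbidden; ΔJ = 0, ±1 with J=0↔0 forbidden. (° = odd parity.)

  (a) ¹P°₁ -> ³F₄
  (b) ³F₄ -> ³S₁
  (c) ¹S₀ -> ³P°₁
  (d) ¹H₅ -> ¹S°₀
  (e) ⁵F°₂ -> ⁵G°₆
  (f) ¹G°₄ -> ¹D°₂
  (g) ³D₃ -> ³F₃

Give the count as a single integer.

(a) forbidden (ΔS, ΔL, ΔJ fail)
(b) forbidden (parity, ΔL, ΔJ fail)
(c) forbidden (ΔS fails)
(d) forbidden (ΔL, ΔJ fail)
(e) forbidden (parity, ΔJ fail)
(f) forbidden (parity, ΔL, ΔJ fail)
(g) forbidden (parity fails)
Total allowed: 0 of 7.

0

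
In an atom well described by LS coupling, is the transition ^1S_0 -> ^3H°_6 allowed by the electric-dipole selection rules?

Parity must change: even → odd — ok.
ΔJ = 0, ±1 (not J=0↔0): J: 0 → 6, ΔJ = +6 — fails.
ΔS = 0: S: 0 → 1 — fails.
ΔL = 0, ±1 (not L=0↔0): L: 0 → 5, ΔL = +5 — fails.
Rule(s) violated: ΔS, ΔL, ΔJ.

forbidden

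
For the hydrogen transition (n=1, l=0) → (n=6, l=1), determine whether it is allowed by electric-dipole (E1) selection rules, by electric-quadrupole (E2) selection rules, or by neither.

Δl = 1 − 0 = +1; l_i + l_f = 1.
E1 (Δl = ±1): satisfied.
E2 (Δl = 0,±2, l_i+l_f ≥ 2): not satisfied.

E1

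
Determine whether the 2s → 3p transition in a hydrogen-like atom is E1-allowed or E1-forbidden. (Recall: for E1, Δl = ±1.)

allowed

l: 0 → 1 (Δl = +1). Δl = ±1 ok.
All E1 selection rules are satisfied.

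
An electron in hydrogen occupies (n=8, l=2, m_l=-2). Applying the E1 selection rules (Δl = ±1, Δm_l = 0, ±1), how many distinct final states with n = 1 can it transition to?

0

E1 requires l_f ∈ {1, 3}, but neither lies in [0, 0], so no final state is reachable.
Total: 0.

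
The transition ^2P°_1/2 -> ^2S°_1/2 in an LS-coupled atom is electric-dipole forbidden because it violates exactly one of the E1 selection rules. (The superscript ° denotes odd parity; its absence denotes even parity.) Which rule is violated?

Reading off the term symbols: S 1/2→1/2, L 1→0, J 1/2→1/2, parity odd→odd.
ΔL = 0, ±1 (not L=0↔0): L: 1 → 0, ΔL = -1 — ok.
Parity must change: odd → odd — fails.
ΔJ = 0, ±1 (not J=0↔0): J: 1/2 → 1/2, ΔJ = +0 — ok.
ΔS = 0: S: 1/2 → 1/2 — ok.

parity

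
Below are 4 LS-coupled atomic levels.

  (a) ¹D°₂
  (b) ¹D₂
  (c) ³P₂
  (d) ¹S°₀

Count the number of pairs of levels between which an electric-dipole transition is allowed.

(a)–(b): allowed.
(a)–(c): forbidden (ΔS).
(a)–(d): forbidden (parity, ΔL, ΔJ).
(b)–(c): forbidden (parity, ΔS).
(b)–(d): forbidden (ΔL, ΔJ).
(c)–(d): forbidden (ΔS, ΔJ).
Allowed pairs: 1 of 6.

1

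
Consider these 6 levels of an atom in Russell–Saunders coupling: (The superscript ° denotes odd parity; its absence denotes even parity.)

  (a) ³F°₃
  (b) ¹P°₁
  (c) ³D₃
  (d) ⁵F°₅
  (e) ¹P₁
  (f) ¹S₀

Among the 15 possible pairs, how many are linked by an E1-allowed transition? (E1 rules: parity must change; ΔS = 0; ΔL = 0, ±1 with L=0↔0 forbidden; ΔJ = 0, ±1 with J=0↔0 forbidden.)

(a)–(b): forbidden (parity, ΔS, ΔL, ΔJ).
(a)–(c): allowed.
(a)–(d): forbidden (parity, ΔS, ΔJ).
(a)–(e): forbidden (ΔS, ΔL, ΔJ).
(a)–(f): forbidden (ΔS, ΔL, ΔJ).
(b)–(c): forbidden (ΔS, ΔJ).
(b)–(d): forbidden (parity, ΔS, ΔL, ΔJ).
(b)–(e): allowed.
(b)–(f): allowed.
(c)–(d): forbidden (ΔS, ΔJ).
(c)–(e): forbidden (parity, ΔS, ΔJ).
(c)–(f): forbidden (parity, ΔS, ΔL, ΔJ).
(d)–(e): forbidden (ΔS, ΔL, ΔJ).
(d)–(f): forbidden (ΔS, ΔL, ΔJ).
(e)–(f): forbidden (parity).
Allowed pairs: 3 of 15.

3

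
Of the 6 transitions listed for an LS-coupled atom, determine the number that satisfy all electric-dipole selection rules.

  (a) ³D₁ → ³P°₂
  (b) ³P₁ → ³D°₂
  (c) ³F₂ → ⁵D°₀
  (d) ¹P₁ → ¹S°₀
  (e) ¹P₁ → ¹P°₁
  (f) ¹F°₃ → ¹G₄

(a) allowed
(b) allowed
(c) forbidden (ΔS, ΔJ fail)
(d) allowed
(e) allowed
(f) allowed
Total allowed: 5 of 6.

5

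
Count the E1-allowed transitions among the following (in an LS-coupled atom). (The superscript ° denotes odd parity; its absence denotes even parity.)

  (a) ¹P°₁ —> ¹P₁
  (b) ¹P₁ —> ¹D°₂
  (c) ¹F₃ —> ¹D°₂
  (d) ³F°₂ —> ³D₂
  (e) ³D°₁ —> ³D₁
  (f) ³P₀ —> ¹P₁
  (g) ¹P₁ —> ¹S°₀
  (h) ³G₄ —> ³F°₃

(a) allowed
(b) allowed
(c) allowed
(d) allowed
(e) allowed
(f) forbidden (parity, ΔS fail)
(g) allowed
(h) allowed
Total allowed: 7 of 8.

7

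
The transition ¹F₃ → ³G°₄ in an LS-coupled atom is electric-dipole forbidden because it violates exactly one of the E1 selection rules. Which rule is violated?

the ΔS = 0 rule

Reading off the term symbols: S 0→1, L 3→4, J 3→4, parity even→odd.
ΔL = 0, ±1 (not L=0↔0): L: 3 → 4, ΔL = +1 — satisfied.
ΔS = 0: S: 0 → 1 — violated.
ΔJ = 0, ±1 (not J=0↔0): J: 3 → 4, ΔJ = +1 — satisfied.
Parity must change: even → odd — satisfied.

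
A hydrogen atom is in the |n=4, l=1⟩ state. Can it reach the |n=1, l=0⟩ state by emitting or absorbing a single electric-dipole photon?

l: 1 → 0 (Δl = -1). Δl = ±1 ✓.
All E1 selection rules are satisfied.

allowed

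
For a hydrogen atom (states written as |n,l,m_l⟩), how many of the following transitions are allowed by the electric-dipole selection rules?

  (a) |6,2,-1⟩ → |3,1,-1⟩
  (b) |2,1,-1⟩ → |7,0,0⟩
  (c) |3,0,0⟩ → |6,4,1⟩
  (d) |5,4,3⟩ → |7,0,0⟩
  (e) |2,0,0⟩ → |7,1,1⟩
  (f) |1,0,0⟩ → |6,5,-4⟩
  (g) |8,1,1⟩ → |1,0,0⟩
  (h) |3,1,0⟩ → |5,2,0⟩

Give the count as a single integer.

5

(a) allowed
(b) allowed
(c) forbidden — Δl = +4 (E1 requires Δl = ±1)
(d) forbidden — Δl = -4 (E1 requires Δl = ±1); Δm_l = -3 (E1 requires Δm_l = 0, ±1)
(e) allowed
(f) forbidden — Δl = +5 (E1 requires Δl = ±1); Δm_l = -4 (E1 requires Δm_l = 0, ±1)
(g) allowed
(h) allowed
Total allowed: 5 of 8.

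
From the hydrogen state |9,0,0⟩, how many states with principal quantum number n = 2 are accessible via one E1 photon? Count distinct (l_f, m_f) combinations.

3

E1 requires Δl = ±1, so l_f ∈ {-1, 1}; with 0 ≤ l_f ≤ n_f−1 = 1, the allowed l_f values are {1}.
For l_f = 1: m_f ∈ {m_i−1, m_i, m_i+1} ∩ [−1, 1] = {-1, 0, 1} → 3 states.
Total: 3.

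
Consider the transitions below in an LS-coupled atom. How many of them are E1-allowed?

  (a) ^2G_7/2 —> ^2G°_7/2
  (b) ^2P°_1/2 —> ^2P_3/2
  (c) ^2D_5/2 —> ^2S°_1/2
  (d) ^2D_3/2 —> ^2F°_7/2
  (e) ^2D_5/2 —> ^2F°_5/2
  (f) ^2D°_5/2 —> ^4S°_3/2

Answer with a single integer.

3

(a) allowed
(b) allowed
(c) forbidden (ΔL, ΔJ fail)
(d) forbidden (ΔJ fails)
(e) allowed
(f) forbidden (parity, ΔS, ΔL fail)
Total allowed: 3 of 6.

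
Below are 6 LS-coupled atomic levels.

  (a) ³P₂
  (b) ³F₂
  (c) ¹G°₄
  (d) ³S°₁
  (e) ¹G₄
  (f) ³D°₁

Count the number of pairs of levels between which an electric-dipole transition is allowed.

(a)–(b): forbidden (parity, ΔL).
(a)–(c): forbidden (ΔS, ΔL, ΔJ).
(a)–(d): allowed.
(a)–(e): forbidden (parity, ΔS, ΔL, ΔJ).
(a)–(f): allowed.
(b)–(c): forbidden (ΔS, ΔJ).
(b)–(d): forbidden (ΔL).
(b)–(e): forbidden (parity, ΔS, ΔJ).
(b)–(f): allowed.
(c)–(d): forbidden (parity, ΔS, ΔL, ΔJ).
(c)–(e): allowed.
(c)–(f): forbidden (parity, ΔS, ΔL, ΔJ).
(d)–(e): forbidden (ΔS, ΔL, ΔJ).
(d)–(f): forbidden (parity, ΔL).
(e)–(f): forbidden (ΔS, ΔL, ΔJ).
Allowed pairs: 4 of 15.

4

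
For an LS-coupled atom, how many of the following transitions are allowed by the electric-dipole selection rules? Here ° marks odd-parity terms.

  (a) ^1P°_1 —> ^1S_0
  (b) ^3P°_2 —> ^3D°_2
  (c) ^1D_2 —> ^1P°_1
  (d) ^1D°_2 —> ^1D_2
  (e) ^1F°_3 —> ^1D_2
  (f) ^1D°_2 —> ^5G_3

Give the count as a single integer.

4

(a) allowed
(b) forbidden (parity fails)
(c) allowed
(d) allowed
(e) allowed
(f) forbidden (ΔS, ΔL fail)
Total allowed: 4 of 6.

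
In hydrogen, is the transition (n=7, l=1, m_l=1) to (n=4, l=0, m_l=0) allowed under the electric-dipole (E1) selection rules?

l: 1 → 0 (Δl = -1). Δl = ±1 ✓.
Δm_l = 0 − (1) = -1. E1 requires Δm_l = 0, ±1: ✓.
All E1 selection rules are satisfied.

allowed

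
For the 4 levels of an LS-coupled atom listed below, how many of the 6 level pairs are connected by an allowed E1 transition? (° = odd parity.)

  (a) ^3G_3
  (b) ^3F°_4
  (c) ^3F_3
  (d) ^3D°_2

(a)–(b): allowed.
(a)–(c): forbidden (parity).
(a)–(d): forbidden (ΔL).
(b)–(c): allowed.
(b)–(d): forbidden (parity, ΔJ).
(c)–(d): allowed.
Allowed pairs: 3 of 6.

3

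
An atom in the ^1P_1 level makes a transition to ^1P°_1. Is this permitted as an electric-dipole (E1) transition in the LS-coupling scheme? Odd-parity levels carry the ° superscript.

allowed

ΔS = 0: S: 0 → 0 — satisfied.
ΔJ = 0, ±1 (not J=0↔0): J: 1 → 1, ΔJ = +0 — satisfied.
ΔL = 0, ±1 (not L=0↔0): L: 1 → 1, ΔL = +0 — satisfied.
Parity must change: even → odd — satisfied.
All four E1 rules are satisfied.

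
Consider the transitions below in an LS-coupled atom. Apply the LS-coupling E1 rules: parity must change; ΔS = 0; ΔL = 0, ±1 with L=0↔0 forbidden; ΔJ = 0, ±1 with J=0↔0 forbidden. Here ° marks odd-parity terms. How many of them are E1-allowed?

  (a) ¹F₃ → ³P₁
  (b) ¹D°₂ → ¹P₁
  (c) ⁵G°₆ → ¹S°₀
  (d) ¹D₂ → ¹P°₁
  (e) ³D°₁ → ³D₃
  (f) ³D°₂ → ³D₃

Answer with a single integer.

3

(a) forbidden (parity, ΔS, ΔL, ΔJ fail)
(b) allowed
(c) forbidden (parity, ΔS, ΔL, ΔJ fail)
(d) allowed
(e) forbidden (ΔJ fails)
(f) allowed
Total allowed: 3 of 6.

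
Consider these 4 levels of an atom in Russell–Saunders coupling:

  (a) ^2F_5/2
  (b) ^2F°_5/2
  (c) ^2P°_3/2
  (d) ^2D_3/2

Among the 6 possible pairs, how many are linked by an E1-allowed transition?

(a)–(b): allowed.
(a)–(c): forbidden (ΔL).
(a)–(d): forbidden (parity).
(b)–(c): forbidden (parity, ΔL).
(b)–(d): allowed.
(c)–(d): allowed.
Allowed pairs: 3 of 6.

3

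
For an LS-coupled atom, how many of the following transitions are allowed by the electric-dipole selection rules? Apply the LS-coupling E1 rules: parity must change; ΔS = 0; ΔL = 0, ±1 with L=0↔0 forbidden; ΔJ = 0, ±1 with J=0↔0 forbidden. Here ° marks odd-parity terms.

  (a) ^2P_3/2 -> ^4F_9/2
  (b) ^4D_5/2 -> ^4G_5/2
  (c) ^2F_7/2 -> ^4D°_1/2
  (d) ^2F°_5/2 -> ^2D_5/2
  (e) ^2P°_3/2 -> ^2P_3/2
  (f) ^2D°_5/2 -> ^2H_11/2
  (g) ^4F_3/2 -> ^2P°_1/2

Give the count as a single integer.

(a) forbidden (parity, ΔS, ΔL, ΔJ fail)
(b) forbidden (parity, ΔL fail)
(c) forbidden (ΔS, ΔJ fail)
(d) allowed
(e) allowed
(f) forbidden (ΔL, ΔJ fail)
(g) forbidden (ΔS, ΔL fail)
Total allowed: 2 of 7.

2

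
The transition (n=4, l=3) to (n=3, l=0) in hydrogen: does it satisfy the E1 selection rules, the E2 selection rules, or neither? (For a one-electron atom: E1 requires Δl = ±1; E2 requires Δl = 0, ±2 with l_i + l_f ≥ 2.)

neither

Δl = 0 − 3 = -3; l_i + l_f = 3.
E1 (Δl = ±1): not satisfied.
E2 (Δl = 0,±2, l_i+l_f ≥ 2): not satisfied.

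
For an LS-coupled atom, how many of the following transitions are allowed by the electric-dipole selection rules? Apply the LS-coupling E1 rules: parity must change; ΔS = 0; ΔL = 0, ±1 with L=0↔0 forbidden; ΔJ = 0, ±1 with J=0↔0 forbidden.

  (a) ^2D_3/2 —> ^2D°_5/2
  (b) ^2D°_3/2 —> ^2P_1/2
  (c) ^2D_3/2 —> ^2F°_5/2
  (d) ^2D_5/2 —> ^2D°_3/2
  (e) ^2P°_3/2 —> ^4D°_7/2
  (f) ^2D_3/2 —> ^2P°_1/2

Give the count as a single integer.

5

(a) allowed
(b) allowed
(c) allowed
(d) allowed
(e) forbidden (parity, ΔS, ΔJ fail)
(f) allowed
Total allowed: 5 of 6.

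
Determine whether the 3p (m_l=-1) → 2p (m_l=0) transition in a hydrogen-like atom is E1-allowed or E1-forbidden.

l: 1 → 1 (Δl = +0). Δl = ±1 fails.
m_l: -1 → 0 (Δm_l = +1). |Δm_l| ≤ 1 ok.
The transition is electric-dipole forbidden.

forbidden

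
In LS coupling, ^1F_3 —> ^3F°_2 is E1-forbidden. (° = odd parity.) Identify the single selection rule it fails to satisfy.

Parity must change: even → odd — ✓.
ΔS = 0: S: 0 → 1 — ✗.
ΔL = 0, ±1 (not L=0↔0): L: 3 → 3, ΔL = +0 — ✓.
ΔJ = 0, ±1 (not J=0↔0): J: 3 → 2, ΔJ = -1 — ✓.

the ΔS = 0 rule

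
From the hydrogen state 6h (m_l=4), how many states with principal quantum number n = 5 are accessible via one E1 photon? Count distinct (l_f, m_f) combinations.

2

E1 requires Δl = ±1, so l_f ∈ {4, 6}; with 0 ≤ l_f ≤ n_f−1 = 4, the allowed l_f values are {4}.
For l_f = 4: m_f ∈ {m_i−1, m_i, m_i+1} ∩ [−4, 4] = {3, 4} → 2 states.
Total: 2.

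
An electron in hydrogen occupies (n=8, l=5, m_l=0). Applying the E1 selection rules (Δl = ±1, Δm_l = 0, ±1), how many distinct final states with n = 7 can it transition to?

E1 requires Δl = ±1, so l_f ∈ {4, 6}; with 0 ≤ l_f ≤ n_f−1 = 6, the allowed l_f values are {4, 6}.
For l_f = 4: m_f ∈ {m_i−1, m_i, m_i+1} ∩ [−4, 4] = {-1, 0, 1} → 3 states.
For l_f = 6: m_f ∈ {m_i−1, m_i, m_i+1} ∩ [−6, 6] = {-1, 0, 1} → 3 states.
Total: 6.

6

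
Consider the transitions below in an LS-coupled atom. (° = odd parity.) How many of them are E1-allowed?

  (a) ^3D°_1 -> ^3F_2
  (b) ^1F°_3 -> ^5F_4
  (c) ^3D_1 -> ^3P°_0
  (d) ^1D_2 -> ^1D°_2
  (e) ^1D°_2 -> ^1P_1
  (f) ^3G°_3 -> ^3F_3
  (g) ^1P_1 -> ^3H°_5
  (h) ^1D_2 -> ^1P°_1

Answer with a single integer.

(a) allowed
(b) forbidden (ΔS fails)
(c) allowed
(d) allowed
(e) allowed
(f) allowed
(g) forbidden (ΔS, ΔL, ΔJ fail)
(h) allowed
Total allowed: 6 of 8.

6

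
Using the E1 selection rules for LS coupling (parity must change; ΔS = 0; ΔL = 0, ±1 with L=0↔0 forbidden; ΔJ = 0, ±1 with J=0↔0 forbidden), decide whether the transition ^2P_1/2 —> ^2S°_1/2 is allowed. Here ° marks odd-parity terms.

Initial level: S=1/2, L=1, J=1/2, parity even. Final level: S=1/2, L=0, J=1/2, parity odd.
Parity must change: even → odd — passes.
ΔS = 0: S: 1/2 → 1/2 — passes.
ΔL = 0, ±1 (not L=0↔0): L: 1 → 0, ΔL = -1 — passes.
ΔJ = 0, ±1 (not J=0↔0): J: 1/2 → 1/2, ΔJ = +0 — passes.
All four E1 rules are satisfied.

allowed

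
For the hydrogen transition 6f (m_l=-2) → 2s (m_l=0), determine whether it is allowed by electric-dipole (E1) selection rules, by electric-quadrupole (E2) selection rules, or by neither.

neither

Δl = 0 − 3 = -3; l_i + l_f = 3.
Δm_l = +2.
E1 (Δl = ±1, |Δm_l| ≤ 1): not satisfied.
E2 (Δl = 0,±2, l_i+l_f ≥ 2, |Δm_l| ≤ 2): not satisfied.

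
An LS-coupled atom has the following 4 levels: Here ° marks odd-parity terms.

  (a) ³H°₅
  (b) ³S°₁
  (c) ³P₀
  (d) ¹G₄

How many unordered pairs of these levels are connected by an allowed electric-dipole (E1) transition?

(a)–(b): forbidden (parity, ΔL, ΔJ).
(a)–(c): forbidden (ΔL, ΔJ).
(a)–(d): forbidden (ΔS).
(b)–(c): allowed.
(b)–(d): forbidden (ΔS, ΔL, ΔJ).
(c)–(d): forbidden (parity, ΔS, ΔL, ΔJ).
Allowed pairs: 1 of 6.

1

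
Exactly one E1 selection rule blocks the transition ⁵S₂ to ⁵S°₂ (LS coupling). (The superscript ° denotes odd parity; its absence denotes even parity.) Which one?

Initial level: S=2, L=0, J=2, parity even. Final level: S=2, L=0, J=2, parity odd.
ΔL = 0, ±1 (not L=0↔0): L: 0 → 0, ΔL = +0 — violated.
Parity must change: even → odd — satisfied.
ΔJ = 0, ±1 (not J=0↔0): J: 2 → 2, ΔJ = +0 — satisfied.
ΔS = 0: S: 2 → 2 — satisfied.

the L=0 ↔ L=0 exclusion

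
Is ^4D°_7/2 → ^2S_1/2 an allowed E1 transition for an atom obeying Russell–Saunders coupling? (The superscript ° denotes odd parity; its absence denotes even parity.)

Reading off the term symbols: S 3/2→1/2, L 2→0, J 7/2→1/2, parity odd→even.
Parity must change: odd → even — ✓.
ΔS = 0: S: 3/2 → 1/2 — ✗.
ΔL = 0, ±1 (not L=0↔0): L: 2 → 0, ΔL = -2 — ✗.
ΔJ = 0, ±1 (not J=0↔0): J: 7/2 → 1/2, ΔJ = -3 — ✗.
Rule(s) violated: ΔS, ΔL, ΔJ.

forbidden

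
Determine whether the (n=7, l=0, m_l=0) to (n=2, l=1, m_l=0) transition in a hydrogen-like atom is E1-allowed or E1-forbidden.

allowed

Initial l = 0, final l = 1, so Δl = +1. E1 requires Δl = ±1: satisfied.
m_l: 0 → 0 (Δm_l = +0). |Δm_l| ≤ 1 satisfied.
All E1 selection rules are satisfied.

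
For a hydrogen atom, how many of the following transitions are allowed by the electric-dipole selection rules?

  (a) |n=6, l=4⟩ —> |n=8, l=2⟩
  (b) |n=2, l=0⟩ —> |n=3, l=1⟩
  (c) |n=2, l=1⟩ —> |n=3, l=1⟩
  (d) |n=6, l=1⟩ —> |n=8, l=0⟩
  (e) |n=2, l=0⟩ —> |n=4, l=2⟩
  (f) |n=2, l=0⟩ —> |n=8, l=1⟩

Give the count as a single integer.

(a) forbidden — Δl = -2 (E1 requires Δl = ±1)
(b) allowed
(c) forbidden — Δl = +0 (E1 requires Δl = ±1)
(d) allowed
(e) forbidden — Δl = +2 (E1 requires Δl = ±1)
(f) allowed
Total allowed: 3 of 6.

3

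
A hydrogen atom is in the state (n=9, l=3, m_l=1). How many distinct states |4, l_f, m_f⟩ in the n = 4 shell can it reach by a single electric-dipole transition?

E1 requires Δl = ±1, so l_f ∈ {2, 4}; with 0 ≤ l_f ≤ n_f−1 = 3, the allowed l_f values are {2}.
For l_f = 2: m_f ∈ {m_i−1, m_i, m_i+1} ∩ [−2, 2] = {0, 1, 2} → 3 states.
Total: 3.

3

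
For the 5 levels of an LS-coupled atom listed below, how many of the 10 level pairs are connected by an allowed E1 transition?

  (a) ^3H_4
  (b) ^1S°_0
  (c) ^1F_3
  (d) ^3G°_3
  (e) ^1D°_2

2

(a)–(b): forbidden (ΔS, ΔL, ΔJ).
(a)–(c): forbidden (parity, ΔS, ΔL).
(a)–(d): allowed.
(a)–(e): forbidden (ΔS, ΔL, ΔJ).
(b)–(c): forbidden (ΔL, ΔJ).
(b)–(d): forbidden (parity, ΔS, ΔL, ΔJ).
(b)–(e): forbidden (parity, ΔL, ΔJ).
(c)–(d): forbidden (ΔS).
(c)–(e): allowed.
(d)–(e): forbidden (parity, ΔS, ΔL).
Allowed pairs: 2 of 10.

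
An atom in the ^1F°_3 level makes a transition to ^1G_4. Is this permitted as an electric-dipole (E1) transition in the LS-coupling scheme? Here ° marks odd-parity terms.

allowed

Initial level: S=0, L=3, J=3, parity odd. Final level: S=0, L=4, J=4, parity even.
Parity must change: odd → even — satisfied.
ΔS = 0: S: 0 → 0 — satisfied.
ΔL = 0, ±1 (not L=0↔0): L: 3 → 4, ΔL = +1 — satisfied.
ΔJ = 0, ±1 (not J=0↔0): J: 3 → 4, ΔJ = +1 — satisfied.
All four E1 rules are satisfied.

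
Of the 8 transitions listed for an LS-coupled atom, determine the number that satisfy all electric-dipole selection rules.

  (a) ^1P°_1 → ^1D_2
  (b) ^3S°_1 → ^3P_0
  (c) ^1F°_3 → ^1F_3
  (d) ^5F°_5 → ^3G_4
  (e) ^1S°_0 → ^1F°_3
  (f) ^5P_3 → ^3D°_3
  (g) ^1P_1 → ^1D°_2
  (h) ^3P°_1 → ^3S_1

(a) allowed
(b) allowed
(c) allowed
(d) forbidden (ΔS fails)
(e) forbidden (parity, ΔL, ΔJ fail)
(f) forbidden (ΔS fails)
(g) allowed
(h) allowed
Total allowed: 5 of 8.

5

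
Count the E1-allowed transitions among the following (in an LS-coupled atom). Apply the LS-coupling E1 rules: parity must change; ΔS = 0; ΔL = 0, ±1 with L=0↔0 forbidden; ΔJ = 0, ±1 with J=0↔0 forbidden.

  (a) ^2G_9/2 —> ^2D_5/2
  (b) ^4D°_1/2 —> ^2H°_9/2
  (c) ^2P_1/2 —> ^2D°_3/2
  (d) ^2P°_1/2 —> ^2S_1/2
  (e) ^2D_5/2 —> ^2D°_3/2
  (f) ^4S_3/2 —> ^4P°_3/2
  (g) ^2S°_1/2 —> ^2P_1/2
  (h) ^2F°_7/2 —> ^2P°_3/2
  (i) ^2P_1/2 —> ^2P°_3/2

6

(a) forbidden (parity, ΔL, ΔJ fail)
(b) forbidden (parity, ΔS, ΔL, ΔJ fail)
(c) allowed
(d) allowed
(e) allowed
(f) allowed
(g) allowed
(h) forbidden (parity, ΔL, ΔJ fail)
(i) allowed
Total allowed: 6 of 9.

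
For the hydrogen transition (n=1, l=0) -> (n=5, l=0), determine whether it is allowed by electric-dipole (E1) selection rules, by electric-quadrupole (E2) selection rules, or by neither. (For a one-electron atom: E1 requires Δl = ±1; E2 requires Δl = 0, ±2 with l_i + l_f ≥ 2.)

Δl = 0 − 0 = +0; l_i + l_f = 0.
E1 (Δl = ±1): not satisfied.
E2 (Δl = 0,±2, l_i+l_f ≥ 2): not satisfied.

neither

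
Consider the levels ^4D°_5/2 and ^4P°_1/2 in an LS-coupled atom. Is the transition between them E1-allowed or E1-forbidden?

Parity must change: odd → odd — fails.
ΔS = 0: S: 3/2 → 3/2 — passes.
ΔL = 0, ±1 (not L=0↔0): L: 2 → 1, ΔL = -1 — passes.
ΔJ = 0, ±1 (not J=0↔0): J: 5/2 → 1/2, ΔJ = -2 — fails.
Rule(s) violated: parity, ΔJ.

forbidden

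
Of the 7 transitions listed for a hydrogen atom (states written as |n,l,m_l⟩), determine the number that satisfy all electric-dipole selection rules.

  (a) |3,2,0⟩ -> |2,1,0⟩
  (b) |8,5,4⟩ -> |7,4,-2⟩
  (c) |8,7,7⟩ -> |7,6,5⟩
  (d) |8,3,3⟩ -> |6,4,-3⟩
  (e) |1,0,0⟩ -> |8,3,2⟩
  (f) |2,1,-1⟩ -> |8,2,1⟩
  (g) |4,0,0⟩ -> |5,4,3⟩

1

(a) allowed
(b) forbidden — Δm_l = -6 (E1 requires Δm_l = 0, ±1)
(c) forbidden — Δm_l = -2 (E1 requires Δm_l = 0, ±1)
(d) forbidden — Δm_l = -6 (E1 requires Δm_l = 0, ±1)
(e) forbidden — Δl = +3 (E1 requires Δl = ±1); Δm_l = +2 (E1 requires Δm_l = 0, ±1)
(f) forbidden — Δm_l = +2 (E1 requires Δm_l = 0, ±1)
(g) forbidden — Δl = +4 (E1 requires Δl = ±1); Δm_l = +3 (E1 requires Δm_l = 0, ±1)
Total allowed: 1 of 7.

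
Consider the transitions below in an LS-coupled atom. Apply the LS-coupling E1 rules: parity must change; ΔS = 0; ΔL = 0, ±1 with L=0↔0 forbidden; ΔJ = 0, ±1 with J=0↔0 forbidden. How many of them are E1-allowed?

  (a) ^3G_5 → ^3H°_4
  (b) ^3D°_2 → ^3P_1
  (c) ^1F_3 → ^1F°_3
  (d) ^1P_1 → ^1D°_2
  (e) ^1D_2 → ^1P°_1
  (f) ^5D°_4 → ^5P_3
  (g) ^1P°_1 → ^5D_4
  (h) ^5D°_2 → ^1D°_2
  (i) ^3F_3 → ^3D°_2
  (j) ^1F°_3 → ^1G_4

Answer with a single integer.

(a) allowed
(b) allowed
(c) allowed
(d) allowed
(e) allowed
(f) allowed
(g) forbidden (ΔS, ΔJ fail)
(h) forbidden (parity, ΔS fail)
(i) allowed
(j) allowed
Total allowed: 8 of 10.

8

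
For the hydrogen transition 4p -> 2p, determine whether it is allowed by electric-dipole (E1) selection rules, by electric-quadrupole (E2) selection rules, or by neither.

Δl = 1 − 1 = +0; l_i + l_f = 2.
E1 (Δl = ±1): not satisfied.
E2 (Δl = 0,±2, l_i+l_f ≥ 2): satisfied.

E2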